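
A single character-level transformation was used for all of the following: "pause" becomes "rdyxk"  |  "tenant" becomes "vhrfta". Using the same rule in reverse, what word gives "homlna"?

flight

In pause: p→r is +2, a→d is +3, u→y is +4, s→x is +5 — the shift increases by 1 each position. Each letter shifts forward by (position + 2), i.e. 2, 3, 4, … — the shift grows by one for each successive letter.
Decoding homlna: h−2=f, o−3=l, m−4=i, l−5=g, n−6=h, a−7=t.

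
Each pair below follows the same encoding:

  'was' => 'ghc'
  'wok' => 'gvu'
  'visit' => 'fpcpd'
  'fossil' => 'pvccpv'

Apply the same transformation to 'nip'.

xpz

The shift depends on letter class: consonant w→g is +10, but vowel a→h is +7. Two shifts are in play — +7 for a/e/i/o/u, +10 for every other letter.
For nip: n(cons)+10=x, i(vowel)+7=p, p(cons)+10=z.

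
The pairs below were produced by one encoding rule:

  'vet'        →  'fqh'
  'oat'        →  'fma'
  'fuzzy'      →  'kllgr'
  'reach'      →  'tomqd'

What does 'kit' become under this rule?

fuw

The output letters match the input read backwards, each shifted +12: vet reversed is tev. The word is reversed, then every letter is shifted forward by 12.
On kit: reverse → tik; then shift: t+12=f, i+12=u, k+12=w.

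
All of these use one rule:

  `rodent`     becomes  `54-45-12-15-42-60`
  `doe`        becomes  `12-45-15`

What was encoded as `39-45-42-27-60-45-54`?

r(#18)→54 and o(#15)→45: differences scale by 3, so n = 3·pos + 0. Each letter becomes 3×(its alphabet position, a=1..z=26).
Decoding 39-45-42-27-60-45-54: 39→(39−0)÷3=13=m, 45→(45−0)÷3=15=o, 42→(42−0)÷3=14=n, 27→(27−0)÷3=9=i, 60→(60−0)÷3=20=t, 45→(45−0)÷3=15=o, 54→(54−0)÷3=18=r.

monitor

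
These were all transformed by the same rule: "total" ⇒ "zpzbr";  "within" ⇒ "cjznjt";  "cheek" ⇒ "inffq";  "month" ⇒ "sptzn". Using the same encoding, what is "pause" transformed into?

The rule splits by letter class: vowels +1, consonants +6.
On pause: p(cons)+6=v, a(vowel)+1=b, u(vowel)+1=v, s(cons)+6=y, e(vowel)+1=f.

vbvyf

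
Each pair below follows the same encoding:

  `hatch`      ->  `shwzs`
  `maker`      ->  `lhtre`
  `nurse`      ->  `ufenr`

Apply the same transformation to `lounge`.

cdfujr

This is an affine cipher: with a=0,…,z=25, each position x becomes (9x+7) mod 26.
For lounge: l(11)→9·11+7≡2=c; o(14)→9·14+7≡3=d; u(20)→9·20+7≡5=f; n(13)→9·13+7≡20=u; g(6)→9·6+7≡9=j; e(4)→9·4+7≡17=r (all mod 26).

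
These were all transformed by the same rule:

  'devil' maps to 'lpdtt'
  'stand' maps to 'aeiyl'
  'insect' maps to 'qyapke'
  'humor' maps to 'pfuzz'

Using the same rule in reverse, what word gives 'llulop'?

damage

Shifts by position in devil: pos 0: d→l (+8), pos 1: e→p (+11), pos 2: v→d (+8), pos 3: i→t (+11) — repeating every 2. A repeating key of period 2 is used — shifts +8, +11 over and over.
Decoding llulop: l−8=d, l−11=a, u−8=m, l−11=a, o−8=g, p−11=e.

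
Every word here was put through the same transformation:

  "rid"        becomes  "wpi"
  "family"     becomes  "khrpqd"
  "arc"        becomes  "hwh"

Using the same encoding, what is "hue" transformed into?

The shift depends on letter class: consonant r→w is +5, but vowel i→p is +7. Vowels shift forward by 7 and consonants shift forward by 5.
On hue: h(cons)+5=m, u(vowel)+7=b, e(vowel)+7=l.

mbl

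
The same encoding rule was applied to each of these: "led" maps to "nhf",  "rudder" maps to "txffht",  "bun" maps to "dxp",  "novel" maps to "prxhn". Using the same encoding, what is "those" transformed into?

vjruh

The rule splits by letter class: vowels +3, consonants +2.
Applying it to those: t(cons)+2=v, h(cons)+2=j, o(vowel)+3=r, s(cons)+2=u, e(vowel)+3=h.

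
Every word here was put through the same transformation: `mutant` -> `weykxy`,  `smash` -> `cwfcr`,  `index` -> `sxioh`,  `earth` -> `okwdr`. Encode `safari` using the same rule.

ckkkbn

Shifts by position in mutant: pos 0: m→w (+10), pos 1: u→e (+10), pos 2: t→y (+5), pos 3: a→k (+10), pos 4: n→x (+10), pos 5: t→y (+5) — repeating every 3. A repeating key of period 3 is used — shifts +10, +10, +5 over and over.
For safari: s+10=c, a+10=k, f+5=k, a+10=k, r+10=b, i+5=n.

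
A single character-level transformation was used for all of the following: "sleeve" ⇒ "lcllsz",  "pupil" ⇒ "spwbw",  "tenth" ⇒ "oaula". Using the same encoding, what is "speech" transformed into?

ojllwz

The output letters match the input read backwards, each shifted +7: sleeve reversed is eveels. Read the word backwards and shift each letter +7.
On speech: reverse → hceeps; then shift: h+7=o, c+7=j, e+7=l, e+7=l, p+7=w, s+7=z.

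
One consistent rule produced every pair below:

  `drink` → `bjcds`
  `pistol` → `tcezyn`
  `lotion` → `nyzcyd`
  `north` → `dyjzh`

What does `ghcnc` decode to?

d(3)→b(1) and r(17)→j(9) fit y≡21x+16 (mod 26); the inverse of 21 mod 26 is 5. Each letter's alphabet position (a=0..z=25) is mapped through 21·x+16 mod 26 — an affine cipher.
Undoing it on ghcnc: g(6)→5·(6−16)≡2=c; h(7)→5·(7−16)≡7=h; c(2)→5·(2−16)≡8=i; n(13)→5·(13−16)≡11=l; c(2)→5·(2−16)≡8=i (all mod 26).

chili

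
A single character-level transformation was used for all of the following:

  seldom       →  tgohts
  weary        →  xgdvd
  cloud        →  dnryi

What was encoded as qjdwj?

phase

In seldom: s→t is +1, e→g is +2, l→o is +3, d→h is +4 — the shift increases by 1 each position. The shift increases by 1 at each position, starting from +1: 1, 2, 3, ….
Reversing it on qjdwj: q−1=p, j−2=h, d−3=a, w−4=s, j−5=e.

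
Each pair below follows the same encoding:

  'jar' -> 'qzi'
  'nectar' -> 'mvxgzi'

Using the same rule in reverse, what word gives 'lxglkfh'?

This is the alphabet-reversal cipher (Atbash): a becomes z, b becomes y, etc.
Decoding lxglkfh: l↔o, x↔c, g↔t, l↔o, k↔p, f↔u, h↔s.

octopus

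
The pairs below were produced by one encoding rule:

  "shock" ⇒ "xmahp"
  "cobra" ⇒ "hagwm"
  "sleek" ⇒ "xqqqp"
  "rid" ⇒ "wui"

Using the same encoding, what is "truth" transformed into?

ywgym

The shift depends on letter class: consonant s→x is +5, but vowel o→a is +12. Vowels shift forward by 12 and consonants shift forward by 5.
Applying it to truth: t(cons)+5=y, r(cons)+5=w, u(vowel)+12=g, t(cons)+5=y, h(cons)+5=m.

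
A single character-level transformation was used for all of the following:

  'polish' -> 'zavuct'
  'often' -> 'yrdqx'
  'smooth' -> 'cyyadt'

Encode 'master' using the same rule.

wmcfod

A repeating key of period 2 is used — shifts +10, +12 over and over.
Applying it to master: m+10=w, a+12=m, s+10=c, t+12=f, e+10=o, r+12=d.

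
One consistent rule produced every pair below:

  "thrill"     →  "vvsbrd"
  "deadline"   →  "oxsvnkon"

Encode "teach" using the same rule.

rmkod

The output letters match the input read backwards, each shifted +10: thrill reversed is llirht. The word is reversed, then every letter is shifted forward by 10.
For teach: reverse → hcaet; then shift: h+10=r, c+10=m, a+10=k, e+10=o, t+10=d.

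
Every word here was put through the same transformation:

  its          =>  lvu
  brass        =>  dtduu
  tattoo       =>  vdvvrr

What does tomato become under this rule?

vrodvr

The shift depends on letter class: consonant t→v is +2, but vowel i→l is +3. Vowels shift forward by 3 and consonants shift forward by 2.
Applying it to tomato: t(cons)+2=v, o(vowel)+3=r, m(cons)+2=o, a(vowel)+3=d, t(cons)+2=v, o(vowel)+3=r.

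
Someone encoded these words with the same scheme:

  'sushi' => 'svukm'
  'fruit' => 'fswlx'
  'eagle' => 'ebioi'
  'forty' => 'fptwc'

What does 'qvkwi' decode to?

Each letter shifts forward by its position index (0, 1, 2, …) — the shift grows by one for each successive letter.
Reversing it on qvkwi: q−0=q, v−1=u, k−2=i, w−3=t, i−4=e.

quite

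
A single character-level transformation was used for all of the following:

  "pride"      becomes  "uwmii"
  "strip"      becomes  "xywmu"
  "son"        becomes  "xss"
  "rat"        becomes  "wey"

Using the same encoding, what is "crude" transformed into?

Two shifts are in play — +4 for a/e/i/o/u, +5 for every other letter.
For crude: c(cons)+5=h, r(cons)+5=w, u(vowel)+4=y, d(cons)+5=i, e(vowel)+4=i.

hwyii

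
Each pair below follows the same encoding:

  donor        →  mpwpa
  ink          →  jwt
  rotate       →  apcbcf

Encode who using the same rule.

fqp

The shift depends on letter class: consonant d→m is +9, but vowel o→p is +1. The rule splits by letter class: vowels +1, consonants +9.
For who: w(cons)+9=f, h(cons)+9=q, o(vowel)+1=p.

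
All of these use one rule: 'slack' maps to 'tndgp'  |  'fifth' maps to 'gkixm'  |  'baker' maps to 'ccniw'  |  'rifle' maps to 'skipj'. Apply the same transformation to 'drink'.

etlrp

In slack: s→t is +1, l→n is +2, a→d is +3, c→g is +4 — the shift increases by 1 each position. Each letter shifts forward by (position + 1), i.e. 1, 2, 3, … — the shift grows by one for each successive letter.
For drink: d+1=e, r+2=t, i+3=l, n+4=r, k+5=p.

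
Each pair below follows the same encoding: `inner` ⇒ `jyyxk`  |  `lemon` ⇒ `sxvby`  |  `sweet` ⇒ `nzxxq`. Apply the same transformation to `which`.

i(8)→j(9) and n(13)→y(24) fit y≡3x+11 (mod 26); the inverse of 3 mod 26 is 9. Treating letters as 0–25, the rule is x ↦ 3x + 11 (mod 26).
Applying it to which: w(22)→3·22+11≡25=z; h(7)→3·7+11≡6=g; i(8)→3·8+11≡9=j; c(2)→3·2+11≡17=r; h(7)→3·7+11≡6=g (all mod 26).

zgjrg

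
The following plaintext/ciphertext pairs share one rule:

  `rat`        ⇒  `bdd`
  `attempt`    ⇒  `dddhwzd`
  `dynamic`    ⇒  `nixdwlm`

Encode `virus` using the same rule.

flbxc

The shift depends on letter class: consonant r→b is +10, but vowel a→d is +3. The rule splits by letter class: vowels +3, consonants +10.
Applying it to virus: v(cons)+10=f, i(vowel)+3=l, r(cons)+10=b, u(vowel)+3=x, s(cons)+10=c.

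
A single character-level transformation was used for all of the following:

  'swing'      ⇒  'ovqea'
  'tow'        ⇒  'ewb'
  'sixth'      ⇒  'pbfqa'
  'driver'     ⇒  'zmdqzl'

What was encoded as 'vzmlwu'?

modern

The output letters match the input read backwards, each shifted +8: swing reversed is gniws. The word is reversed, then every letter is shifted forward by 8.
Undoing it on vzmlwu: shift back: v−8=n, z−8=r, m−8=e, l−8=d, w−8=o, u−8=m → nredom; then reverse → modern.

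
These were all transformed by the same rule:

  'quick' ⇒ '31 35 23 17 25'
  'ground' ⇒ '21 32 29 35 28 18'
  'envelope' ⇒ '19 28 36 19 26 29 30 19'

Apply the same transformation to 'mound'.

q is letter #17 and maps to 31: an offset of 14. Each letter is replaced by its alphabet position (a=1..z=26) + 14.
Applying it to mound: m=13→27, o=15→29, u=21→35, n=14→28, d=4→18.

27 29 35 28 18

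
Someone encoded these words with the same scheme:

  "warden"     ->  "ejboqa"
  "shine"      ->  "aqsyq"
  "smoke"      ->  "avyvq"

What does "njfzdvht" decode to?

favorite

Letter i (0-indexed) is shifted by i+8, so successive shifts are 8, 9, 10, ….
Undoing it on njfzdvht: n−8=f, j−9=a, f−10=v, z−11=o, d−12=r, v−13=i, h−14=t, t−15=e.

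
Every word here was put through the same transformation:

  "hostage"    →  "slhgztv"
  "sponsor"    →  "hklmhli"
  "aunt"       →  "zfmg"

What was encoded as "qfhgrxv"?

Each pair mirrors across the alphabet (h↔s, o↔l, s↔h): positions sum to 25. This is the alphabet-reversal cipher (Atbash): a becomes z, b becomes y, etc.
Decoding qfhgrxv: q↔j, f↔u, h↔s, g↔t, r↔i, x↔c, v↔e.

justice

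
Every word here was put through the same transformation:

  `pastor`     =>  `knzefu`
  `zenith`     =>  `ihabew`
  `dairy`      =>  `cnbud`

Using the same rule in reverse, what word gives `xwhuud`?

cherry

p(15)→k(10) and a(0)→n(13) fit y≡5x+13 (mod 26); the inverse of 5 mod 26 is 21. Each letter's alphabet position (a=0..z=25) is mapped through 5·x+13 mod 26 — an affine cipher.
Undoing it on xwhuud: x(23)→21·(23−13)≡2=c; w(22)→21·(22−13)≡7=h; h(7)→21·(7−13)≡4=e; u(20)→21·(20−13)≡17=r; u(20)→21·(20−13)≡17=r; d(3)→21·(3−13)≡24=y (all mod 26).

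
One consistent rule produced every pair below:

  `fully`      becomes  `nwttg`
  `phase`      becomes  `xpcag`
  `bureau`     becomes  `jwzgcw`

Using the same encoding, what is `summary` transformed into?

awuuczg

The shift depends on letter class: consonant f→n is +8, but vowel u→w is +2. Vowels shift forward by 2 and consonants shift forward by 8.
Applying it to summary: s(cons)+8=a, u(vowel)+2=w, m(cons)+8=u, m(cons)+8=u, a(vowel)+2=c, r(cons)+8=z, y(cons)+8=g.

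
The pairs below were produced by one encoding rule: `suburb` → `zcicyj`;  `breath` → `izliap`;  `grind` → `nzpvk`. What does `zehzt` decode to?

A repeating key of period 2 is used — shifts +7, +8 over and over.
Undoing it on zehzt: z−7=s, e−8=w, h−7=a, z−8=r, t−7=m.

swarm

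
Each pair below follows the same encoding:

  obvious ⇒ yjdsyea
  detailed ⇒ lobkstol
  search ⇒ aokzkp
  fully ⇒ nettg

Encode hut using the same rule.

Vowels shift forward by 10 and consonants shift forward by 8.
Applying it to hut: h(cons)+8=p, u(vowel)+10=e, t(cons)+8=b.

peb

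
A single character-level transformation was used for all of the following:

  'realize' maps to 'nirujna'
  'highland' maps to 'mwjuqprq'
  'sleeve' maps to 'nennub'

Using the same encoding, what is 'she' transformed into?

nqb

The output letters match the input read backwards, each shifted +9: realize reversed is ezilaer. Read the word backwards and shift each letter +9.
For she: reverse → ehs; then shift: e+9=n, h+9=q, s+9=b.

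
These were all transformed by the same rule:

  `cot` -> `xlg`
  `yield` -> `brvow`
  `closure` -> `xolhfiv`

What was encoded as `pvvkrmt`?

keeping

Each pair mirrors across the alphabet (c↔x, o↔l, t↔g): positions sum to 25. Each letter is replaced by its mirror in the alphabet: a↔z, b↔y, c↔x, and so on (the Atbash cipher).
Undoing it on pvvkrmt: p↔k, v↔e, v↔e, k↔p, r↔i, m↔n, t↔g.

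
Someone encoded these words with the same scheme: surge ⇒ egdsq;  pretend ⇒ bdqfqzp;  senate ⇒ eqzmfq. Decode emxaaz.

saloon

Compare letters: s→e is +12, u→g is +12, r→d is +12 — a constant shift. Every letter moves 12 places later in the alphabet, wrapping around z→a.
Undoing it on emxaaz: e−12=s, m−12=a, x−12=l, a−12=o, a−12=o, z−12=n.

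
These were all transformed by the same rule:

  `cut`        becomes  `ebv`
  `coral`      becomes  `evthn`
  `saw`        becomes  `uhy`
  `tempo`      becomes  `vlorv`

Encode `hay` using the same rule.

jha

The shift depends on letter class: consonant c→e is +2, but vowel u→b is +7. The rule splits by letter class: vowels +7, consonants +2.
Applying it to hay: h(cons)+2=j, a(vowel)+7=h, y(cons)+2=a.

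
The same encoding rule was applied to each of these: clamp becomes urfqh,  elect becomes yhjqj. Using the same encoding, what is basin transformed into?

snxfg

The word is reversed, then every letter is shifted forward by 5.
On basin: reverse → nisab; then shift: n+5=s, i+5=n, s+5=x, a+5=f, b+5=g.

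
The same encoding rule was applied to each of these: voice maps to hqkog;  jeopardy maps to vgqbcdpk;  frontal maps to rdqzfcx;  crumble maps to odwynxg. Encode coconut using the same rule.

oqoqzwf

The shift depends on letter class: consonant v→h is +12, but vowel o→q is +2. Two shifts are in play — +2 for a/e/i/o/u, +12 for every other letter.
On coconut: c(cons)+12=o, o(vowel)+2=q, c(cons)+12=o, o(vowel)+2=q, n(cons)+12=z, u(vowel)+2=w, t(cons)+12=f.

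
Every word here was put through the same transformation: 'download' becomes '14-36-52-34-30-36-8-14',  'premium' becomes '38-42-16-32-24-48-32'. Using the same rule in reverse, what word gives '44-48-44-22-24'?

The formula is n = 2×(alphabet index, a=1) + 6.
Reversing it on 44-48-44-22-24: 44→(44−6)÷2=19=s, 48→(48−6)÷2=21=u, 44→(44−6)÷2=19=s, 22→(22−6)÷2=8=h, 24→(24−6)÷2=9=i.

sushi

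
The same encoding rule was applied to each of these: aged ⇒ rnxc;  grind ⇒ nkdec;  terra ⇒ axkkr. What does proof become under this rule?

ukzzs

a(0)→r(17) and g(6)→n(13) fit y≡21x+17 (mod 26); the inverse of 21 mod 26 is 5. Each letter's alphabet position (a=0..z=25) is mapped through 21·x+17 mod 26 — an affine cipher.
For proof: p(15)→21·15+17≡20=u; r(17)→21·17+17≡10=k; o(14)→21·14+17≡25=z; o(14)→21·14+17≡25=z; f(5)→21·5+17≡18=s (all mod 26).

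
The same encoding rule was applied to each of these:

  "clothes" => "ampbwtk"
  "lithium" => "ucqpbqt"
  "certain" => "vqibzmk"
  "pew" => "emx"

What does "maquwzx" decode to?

The output letters match the input read backwards, each shifted +8: clothes reversed is sehtolc. Two steps: reverse the string, then apply a Caesar shift of +8.
Reversing it on maquwzx: shift back: m−8=e, a−8=s, q−8=i, u−8=m, w−8=o, z−8=r, x−8=p → esimorp; then reverse → promise.

promise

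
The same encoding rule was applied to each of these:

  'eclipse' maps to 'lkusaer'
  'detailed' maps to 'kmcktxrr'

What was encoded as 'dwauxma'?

workman

In eclipse: e→l is +7, c→k is +8, l→u is +9, i→s is +10 — the shift increases by 1 each position. The shift increases by 1 at each position, starting from +7: 7, 8, 9, ….
Decoding dwauxma: d−7=w, w−8=o, a−9=r, u−10=k, x−11=m, m−12=a, a−13=n.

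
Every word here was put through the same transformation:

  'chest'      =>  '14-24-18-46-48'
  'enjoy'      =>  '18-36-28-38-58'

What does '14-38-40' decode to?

cop

c(#3)→14 and h(#8)→24: differences scale by 2, so n = 2·pos + 8. Each letter becomes 2×(its alphabet position, a=1..z=26) + 8.
Reversing it on 14-38-40: 14→(14−8)÷2=3=c, 38→(38−8)÷2=15=o, 40→(40−8)÷2=16=p.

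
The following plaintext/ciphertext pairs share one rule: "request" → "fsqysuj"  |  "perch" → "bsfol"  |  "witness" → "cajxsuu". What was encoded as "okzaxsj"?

r(17)→f(5) and e(4)→s(18) fit y≡15x+10 (mod 26); the inverse of 15 mod 26 is 7. This is an affine cipher: with a=0,…,z=25, each position x becomes (15x+10) mod 26.
Undoing it on okzaxsj: o(14)→7·(14−10)≡2=c; k(10)→7·(10−10)≡0=a; z(25)→7·(25−10)≡1=b; a(0)→7·(0−10)≡8=i; x(23)→7·(23−10)≡13=n; s(18)→7·(18−10)≡4=e; j(9)→7·(9−10)≡19=t (all mod 26).

cabinet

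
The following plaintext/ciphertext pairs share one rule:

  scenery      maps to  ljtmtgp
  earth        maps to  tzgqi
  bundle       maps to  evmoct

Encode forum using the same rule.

yrgvh

s(18)→l(11) and c(2)→j(9) fit y≡5x+25 (mod 26); the inverse of 5 mod 26 is 21. This is an affine cipher: with a=0,…,z=25, each position x becomes (5x+25) mod 26.
On forum: f(5)→5·5+25≡24=y; o(14)→5·14+25≡17=r; r(17)→5·17+25≡6=g; u(20)→5·20+25≡21=v; m(12)→5·12+25≡7=h (all mod 26).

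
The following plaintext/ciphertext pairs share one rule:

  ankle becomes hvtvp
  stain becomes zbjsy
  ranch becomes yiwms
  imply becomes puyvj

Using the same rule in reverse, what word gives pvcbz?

intro

Letter i (0-indexed) is shifted by i+7, so successive shifts are 7, 8, 9, ….
Reversing it on pvcbz: p−7=i, v−8=n, c−9=t, b−10=r, z−11=o.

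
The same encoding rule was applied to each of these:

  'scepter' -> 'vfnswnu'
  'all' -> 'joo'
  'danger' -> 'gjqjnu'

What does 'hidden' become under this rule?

krggnq

The shift depends on letter class: consonant s→v is +3, but vowel e→n is +9. The rule splits by letter class: vowels +9, consonants +3.
On hidden: h(cons)+3=k, i(vowel)+9=r, d(cons)+3=g, d(cons)+3=g, e(vowel)+9=n, n(cons)+3=q.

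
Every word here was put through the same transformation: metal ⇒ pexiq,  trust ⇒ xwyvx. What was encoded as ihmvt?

The output letters match the input read backwards, each shifted +4: metal reversed is latem. The word is reversed, then every letter is shifted forward by 4.
Decoding ihmvt: shift back: i−4=e, h−4=d, m−4=i, v−4=r, t−4=p → edirp; then reverse → pride.

pride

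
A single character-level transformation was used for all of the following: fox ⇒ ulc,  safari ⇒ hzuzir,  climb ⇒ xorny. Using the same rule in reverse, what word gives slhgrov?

hostile

Each pair mirrors across the alphabet (f↔u, o↔l, x↔c): positions sum to 25. This is the alphabet-reversal cipher (Atbash): a becomes z, b becomes y, etc.
Decoding slhgrov: s↔h, l↔o, h↔s, g↔t, r↔i, o↔l, v↔e.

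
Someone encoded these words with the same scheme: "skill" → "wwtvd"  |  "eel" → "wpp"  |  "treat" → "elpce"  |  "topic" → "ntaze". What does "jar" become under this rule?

clu

The output letters match the input read backwards, each shifted +11: skill reversed is lliks. Read the word backwards and shift each letter +11.
Applying it to jar: reverse → raj; then shift: r+11=c, a+11=l, j+11=u.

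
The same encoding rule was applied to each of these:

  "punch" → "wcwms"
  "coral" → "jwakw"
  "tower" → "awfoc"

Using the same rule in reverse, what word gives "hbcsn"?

attic

In punch: p→w is +7, u→c is +8, n→w is +9, c→m is +10 — the shift increases by 1 each position. The shift increases by 1 at each position, starting from +7: 7, 8, 9, ….
Reversing it on hbcsn: h−7=a, b−8=t, c−9=t, s−10=i, n−11=c.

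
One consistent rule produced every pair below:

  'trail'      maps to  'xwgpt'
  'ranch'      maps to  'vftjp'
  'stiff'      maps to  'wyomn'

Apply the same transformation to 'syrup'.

wdxbx

In trail: t→x is +4, r→w is +5, a→g is +6, i→p is +7 — the shift increases by 1 each position. Letter i (0-indexed) is shifted by i+4, so successive shifts are 4, 5, 6, ….
On syrup: s+4=w, y+5=d, r+6=x, u+7=b, p+8=x.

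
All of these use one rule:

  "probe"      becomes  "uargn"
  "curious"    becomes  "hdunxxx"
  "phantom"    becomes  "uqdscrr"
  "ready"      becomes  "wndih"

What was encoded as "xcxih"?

study

Shifts by position in probe: pos 0: p→u (+5), pos 1: r→a (+9), pos 2: o→r (+3), pos 3: b→g (+5), pos 4: e→n (+9) — repeating every 3. It's a Vigenère-style cipher with numeric key [5,9,3]: position i shifts by key[i mod 3].
Reversing it on xcxih: x−5=s, c−9=t, x−3=u, i−5=d, h−9=y.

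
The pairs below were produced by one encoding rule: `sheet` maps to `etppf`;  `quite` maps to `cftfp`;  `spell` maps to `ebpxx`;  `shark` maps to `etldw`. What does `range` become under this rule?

The rule splits by letter class: vowels +11, consonants +12.
Applying it to range: r(cons)+12=d, a(vowel)+11=l, n(cons)+12=z, g(cons)+12=s, e(vowel)+11=p.

dlzsp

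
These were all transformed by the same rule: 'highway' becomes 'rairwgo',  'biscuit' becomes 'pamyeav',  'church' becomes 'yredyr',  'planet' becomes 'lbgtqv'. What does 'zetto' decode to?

h(7)→r(17) and i(8)→a(0) fit y≡9x+6 (mod 26); the inverse of 9 mod 26 is 3. This is an affine cipher: with a=0,…,z=25, each position x becomes (9x+6) mod 26.
Reversing it on zetto: z(25)→3·(25−6)≡5=f; e(4)→3·(4−6)≡20=u; t(19)→3·(19−6)≡13=n; t(19)→3·(19−6)≡13=n; o(14)→3·(14−6)≡24=y (all mod 26).

funny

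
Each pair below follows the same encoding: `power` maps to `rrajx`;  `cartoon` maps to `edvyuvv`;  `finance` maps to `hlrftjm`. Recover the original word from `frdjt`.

In power: p→r is +2, o→r is +3, w→a is +4, e→j is +5 — the shift increases by 1 each position. The shift increases by 1 at each position, starting from +2: 2, 3, 4, ….
Undoing it on frdjt: f−2=d, r−3=o, d−4=z, j−5=e, t−6=n.

dozen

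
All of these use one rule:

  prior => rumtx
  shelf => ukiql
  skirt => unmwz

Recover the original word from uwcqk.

style

In prior: p→r is +2, r→u is +3, i→m is +4, o→t is +5 — the shift increases by 1 each position. The shift increases by 1 at each position, starting from +2: 2, 3, 4, ….
Reversing it on uwcqk: u−2=s, w−3=t, c−4=y, q−5=l, k−6=e.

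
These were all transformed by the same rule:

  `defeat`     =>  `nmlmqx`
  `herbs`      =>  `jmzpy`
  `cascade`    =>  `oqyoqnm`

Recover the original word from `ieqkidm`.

d(3)→n(13) and e(4)→m(12) fit y≡25x+16 (mod 26); the inverse of 25 mod 26 is 25. Treating letters as 0–25, the rule is x ↦ 25x + 16 (mod 26).
Reversing it on ieqkidm: i(8)→25·(8−16)≡8=i; e(4)→25·(4−16)≡12=m; q(16)→25·(16−16)≡0=a; k(10)→25·(10−16)≡6=g; i(8)→25·(8−16)≡8=i; d(3)→25·(3−16)≡13=n; m(12)→25·(12−16)≡4=e (all mod 26).

imagine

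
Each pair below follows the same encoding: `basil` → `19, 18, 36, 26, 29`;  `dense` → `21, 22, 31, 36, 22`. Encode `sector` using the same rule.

36, 22, 20, 37, 32, 35

b is letter #2 and maps to 19: an offset of 17. Letters become their 1-based position plus 17 (so a→18, b→19, …).
Applying it to sector: s=19→36, e=5→22, c=3→20, t=20→37, o=15→32, r=18→35.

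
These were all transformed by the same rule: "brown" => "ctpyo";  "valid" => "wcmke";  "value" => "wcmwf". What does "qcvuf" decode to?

pause

It's a Vigenère-style cipher with numeric key [1,2]: position i shifts by key[i mod 2].
Undoing it on qcvuf: q−1=p, c−2=a, v−1=u, u−2=s, f−1=e.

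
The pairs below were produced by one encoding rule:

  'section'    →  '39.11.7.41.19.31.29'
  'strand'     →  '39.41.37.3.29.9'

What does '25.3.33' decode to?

lap

With a=1..z=26, the number is 2·pos + 1.
Decoding 25.3.33: 25→(25−1)÷2=12=l, 3→(3−1)÷2=1=a, 33→(33−1)÷2=16=p.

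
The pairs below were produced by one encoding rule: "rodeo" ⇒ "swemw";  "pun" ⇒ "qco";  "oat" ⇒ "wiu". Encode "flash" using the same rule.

The rule splits by letter class: vowels +8, consonants +1.
Applying it to flash: f(cons)+1=g, l(cons)+1=m, a(vowel)+8=i, s(cons)+1=t, h(cons)+1=i.

gmiti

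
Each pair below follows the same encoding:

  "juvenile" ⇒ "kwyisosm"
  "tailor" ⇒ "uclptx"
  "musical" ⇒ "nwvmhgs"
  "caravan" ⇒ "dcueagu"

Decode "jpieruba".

infamous

The shift increases by 1 at each position, starting from +1: 1, 2, 3, ….
Decoding jpieruba: j−1=i, p−2=n, i−3=f, e−4=a, r−5=m, u−6=o, b−7=u, a−8=s.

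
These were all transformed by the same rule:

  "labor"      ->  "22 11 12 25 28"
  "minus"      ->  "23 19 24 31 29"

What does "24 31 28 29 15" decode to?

The number is (letter's place in the alphabet, a=1) + 10.
Undoing it on 24 31 28 29 15: 24→(24−10)÷1=14=n, 31→(31−10)÷1=21=u, 28→(28−10)÷1=18=r, 29→(29−10)÷1=19=s, 15→(15−10)÷1=5=e.

nurse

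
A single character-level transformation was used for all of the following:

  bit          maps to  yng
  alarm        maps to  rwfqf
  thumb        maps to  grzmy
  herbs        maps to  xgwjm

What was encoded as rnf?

aim

Two steps: reverse the string, then apply a Caesar shift of +5.
Decoding rnf: shift back: r−5=m, n−5=i, f−5=a → mia; then reverse → aim.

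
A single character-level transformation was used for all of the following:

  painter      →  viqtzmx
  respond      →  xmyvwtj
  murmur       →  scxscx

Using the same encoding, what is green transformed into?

The rule splits by letter class: vowels +8, consonants +6.
For green: g(cons)+6=m, r(cons)+6=x, e(vowel)+8=m, e(vowel)+8=m, n(cons)+6=t.

mxmmt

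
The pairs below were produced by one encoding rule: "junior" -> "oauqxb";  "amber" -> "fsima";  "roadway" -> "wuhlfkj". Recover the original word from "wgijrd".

The shift increases by 1 at each position, starting from +5: 5, 6, 7, ….
Decoding wgijrd: w−5=r, g−6=a, i−7=b, j−8=b, r−9=i, d−10=t.

rabbit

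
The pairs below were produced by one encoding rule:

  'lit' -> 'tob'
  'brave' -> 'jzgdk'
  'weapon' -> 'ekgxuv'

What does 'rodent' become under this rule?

Vowels shift forward by 6 and consonants shift forward by 8.
Applying it to rodent: r(cons)+8=z, o(vowel)+6=u, d(cons)+8=l, e(vowel)+6=k, n(cons)+8=v, t(cons)+8=b.

zulkvb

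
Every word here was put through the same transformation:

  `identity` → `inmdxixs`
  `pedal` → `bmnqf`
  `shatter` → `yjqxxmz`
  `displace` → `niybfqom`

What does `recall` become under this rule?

i(8)→i(8) and d(3)→n(13) fit y≡25x+16 (mod 26); the inverse of 25 mod 26 is 25. Each letter's alphabet position (a=0..z=25) is mapped through 25·x+16 mod 26 — an affine cipher.
For recall: r(17)→25·17+16≡25=z; e(4)→25·4+16≡12=m; c(2)→25·2+16≡14=o; a(0)→25·0+16≡16=q; l(11)→25·11+16≡5=f; l(11)→25·11+16≡5=f (all mod 26).

zmoqff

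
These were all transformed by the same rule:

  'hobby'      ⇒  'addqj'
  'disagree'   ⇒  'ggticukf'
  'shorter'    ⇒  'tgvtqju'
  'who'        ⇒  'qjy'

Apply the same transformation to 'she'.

The output letters match the input read backwards, each shifted +2: hobby reversed is ybboh. Two steps: reverse the string, then apply a Caesar shift of +2.
For she: reverse → ehs; then shift: e+2=g, h+2=j, s+2=u.

gju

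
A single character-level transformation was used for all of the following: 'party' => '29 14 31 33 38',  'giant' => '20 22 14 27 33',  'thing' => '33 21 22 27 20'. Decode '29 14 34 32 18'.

Letters become their 1-based position plus 13 (so a→14, b→15, …).
Decoding 29 14 34 32 18: 29→(29−13)÷1=16=p, 14→(14−13)÷1=1=a, 34→(34−13)÷1=21=u, 32→(32−13)÷1=19=s, 18→(18−13)÷1=5=e.

pause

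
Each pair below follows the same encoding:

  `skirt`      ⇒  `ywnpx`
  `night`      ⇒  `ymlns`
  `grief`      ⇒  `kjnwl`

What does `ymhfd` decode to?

yacht

The output letters match the input read backwards, each shifted +5: skirt reversed is triks. Read the word backwards and shift each letter +5.
Reversing it on ymhfd: shift back: y−5=t, m−5=h, h−5=c, f−5=a, d−5=y → thcay; then reverse → yacht.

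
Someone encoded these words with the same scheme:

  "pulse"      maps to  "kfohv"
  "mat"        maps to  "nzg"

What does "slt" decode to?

hog

Each pair mirrors across the alphabet (p↔k, u↔f, l↔o): positions sum to 25. Letters are reflected about the middle of the alphabet (position → 25−position): Atbash.
Undoing it on slt: s↔h, l↔o, t↔g.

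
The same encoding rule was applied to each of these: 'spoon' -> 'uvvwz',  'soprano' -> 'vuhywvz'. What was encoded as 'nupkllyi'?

breeding

The output letters match the input read backwards, each shifted +7: spoon reversed is noops. Read the word backwards and shift each letter +7.
Reversing it on nupkllyi: shift back: n−7=g, u−7=n, p−7=i, k−7=d, l−7=e, l−7=e, y−7=r, i−7=b → gnideerb; then reverse → breeding.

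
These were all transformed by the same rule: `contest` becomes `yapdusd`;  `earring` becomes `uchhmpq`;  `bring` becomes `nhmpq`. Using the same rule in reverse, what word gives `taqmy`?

c(2)→y(24) and o(14)→a(0) fit y≡11x+2 (mod 26); the inverse of 11 mod 26 is 19. Each letter's alphabet position (a=0..z=25) is mapped through 11·x+2 mod 26 — an affine cipher.
Reversing it on taqmy: t(19)→19·(19−2)≡11=l; a(0)→19·(0−2)≡14=o; q(16)→19·(16−2)≡6=g; m(12)→19·(12−2)≡8=i; y(24)→19·(24−2)≡2=c (all mod 26).

logic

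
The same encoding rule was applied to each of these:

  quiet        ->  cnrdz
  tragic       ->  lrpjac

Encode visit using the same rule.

The output letters match the input read backwards, each shifted +9: quiet reversed is teiuq. The word is reversed, then every letter is shifted forward by 9.
Applying it to visit: reverse → tisiv; then shift: t+9=c, i+9=r, s+9=b, i+9=r, v+9=e.

crbre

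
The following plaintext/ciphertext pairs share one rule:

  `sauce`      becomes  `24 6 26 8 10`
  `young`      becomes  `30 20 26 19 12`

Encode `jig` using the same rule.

s is letter #19 and maps to 24: an offset of 5. Letters become their 1-based position plus 5 (so a→6, b→7, …).
On jig: j=10→15, i=9→14, g=7→12.

15 14 12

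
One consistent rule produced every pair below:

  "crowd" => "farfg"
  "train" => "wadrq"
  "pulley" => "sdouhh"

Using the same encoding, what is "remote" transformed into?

unpxwn

Shifts by position in crowd: pos 0: c→f (+3), pos 1: r→a (+9), pos 2: o→r (+3), pos 3: w→f (+9) — repeating every 2. The shifts repeat in a cycle of length 2: positions 0,1,… shift by +3, +9, then the pattern repeats.
For remote: r+3=u, e+9=n, m+3=p, o+9=x, t+3=w, e+9=n.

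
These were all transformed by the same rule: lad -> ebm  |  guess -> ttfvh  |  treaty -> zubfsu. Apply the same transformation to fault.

umvbg

Read the word backwards and shift each letter +1.
Applying it to fault: reverse → tluaf; then shift: t+1=u, l+1=m, u+1=v, a+1=b, f+1=g.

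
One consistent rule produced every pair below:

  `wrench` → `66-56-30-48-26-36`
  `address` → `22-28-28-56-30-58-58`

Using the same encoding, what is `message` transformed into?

w(#23)→66 and r(#18)→56: differences scale by 2, so n = 2·pos + 20. With a=1..z=26, the number is 2·pos + 20.
Applying it to message: m=13→46, e=5→30, s=19→58, s=19→58, a=1→22, g=7→34, e=5→30.

46-30-58-58-22-34-30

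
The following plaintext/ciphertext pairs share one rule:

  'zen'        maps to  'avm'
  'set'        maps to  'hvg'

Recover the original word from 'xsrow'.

child

Each letter is replaced by its mirror in the alphabet: a↔z, b↔y, c↔x, and so on (the Atbash cipher).
Undoing it on xsrow: x↔c, s↔h, r↔i, o↔l, w↔d.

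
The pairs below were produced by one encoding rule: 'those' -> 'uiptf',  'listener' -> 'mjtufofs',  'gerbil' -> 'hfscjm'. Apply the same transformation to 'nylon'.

ozmpo

Compare letters: t→u is +1, h→i is +1, o→p is +1 — a constant shift. Each letter is shifted forward by 1 in the alphabet (a Caesar shift of +1).
For nylon: n+1=o, y+1=z, l+1=m, o+1=p, n+1=o.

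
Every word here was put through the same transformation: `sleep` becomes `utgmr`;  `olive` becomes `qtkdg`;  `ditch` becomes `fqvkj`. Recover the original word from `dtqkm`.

block

Shifts by position in sleep: pos 0: s→u (+2), pos 1: l→t (+8), pos 2: e→g (+2), pos 3: e→m (+8) — repeating every 2. A repeating key of period 2 is used — shifts +2, +8 over and over.
Decoding dtqkm: d−2=b, t−8=l, q−2=o, k−8=c, m−2=k.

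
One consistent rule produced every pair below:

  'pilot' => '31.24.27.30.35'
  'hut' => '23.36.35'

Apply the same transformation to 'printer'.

p is letter #16 and maps to 31: an offset of 15. Each letter is replaced by its alphabet position (a=1..z=26) + 15.
On printer: p=16→31, r=18→33, i=9→24, n=14→29, t=20→35, e=5→20, r=18→33.

31.33.24.29.35.20.33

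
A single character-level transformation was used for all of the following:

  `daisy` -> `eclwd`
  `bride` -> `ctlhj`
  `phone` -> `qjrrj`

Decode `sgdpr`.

In daisy: d→e is +1, a→c is +2, i→l is +3, s→w is +4 — the shift increases by 1 each position. Letter i (0-indexed) is shifted by i+1, so successive shifts are 1, 2, 3, ….
Reversing it on sgdpr: s−1=r, g−2=e, d−3=a, p−4=l, r−5=m.

realm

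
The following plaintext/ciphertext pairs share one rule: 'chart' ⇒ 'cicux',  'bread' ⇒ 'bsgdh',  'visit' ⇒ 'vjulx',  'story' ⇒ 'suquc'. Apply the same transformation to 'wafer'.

Each letter shifts forward by its position index (0, 1, 2, …) — the shift grows by one for each successive letter.
For wafer: w+0=w, a+1=b, f+2=h, e+3=h, r+4=v.

wbhhv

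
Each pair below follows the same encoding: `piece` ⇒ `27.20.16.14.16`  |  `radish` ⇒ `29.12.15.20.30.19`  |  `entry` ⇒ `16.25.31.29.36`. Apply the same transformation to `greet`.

18.29.16.16.31

p is letter #16 and maps to 27: an offset of 11. Letters become their 1-based position plus 11 (so a→12, b→13, …).
For greet: g=7→18, r=18→29, e=5→16, e=5→16, t=20→31.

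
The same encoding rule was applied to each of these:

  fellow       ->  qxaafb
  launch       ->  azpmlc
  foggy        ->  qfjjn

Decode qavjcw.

Each letter's alphabet position (a=0..z=25) is mapped through 19·x+25 mod 26 — an affine cipher.
Undoing it on qavjcw: q(16)→11·(16−25)≡5=f; a(0)→11·(0−25)≡11=l; v(21)→11·(21−25)≡8=i; j(9)→11·(9−25)≡6=g; c(2)→11·(2−25)≡7=h; w(22)→11·(22−25)≡19=t (all mod 26).

flight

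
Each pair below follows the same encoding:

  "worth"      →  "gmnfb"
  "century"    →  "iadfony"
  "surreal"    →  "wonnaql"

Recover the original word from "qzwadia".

w(22)→g(6) and o(14)→m(12) fit y≡9x+16 (mod 26); the inverse of 9 mod 26 is 3. Each letter's alphabet position (a=0..z=25) is mapped through 9·x+16 mod 26 — an affine cipher.
Undoing it on qzwadia: q(16)→3·(16−16)≡0=a; z(25)→3·(25−16)≡1=b; w(22)→3·(22−16)≡18=s; a(0)→3·(0−16)≡4=e; d(3)→3·(3−16)≡13=n; i(8)→3·(8−16)≡2=c; a(0)→3·(0−16)≡4=e (all mod 26).

absence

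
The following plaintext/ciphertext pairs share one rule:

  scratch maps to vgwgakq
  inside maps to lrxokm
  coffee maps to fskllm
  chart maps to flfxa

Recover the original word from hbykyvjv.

external

In scratch: s→v is +3, c→g is +4, r→w is +5, a→g is +6 — the shift increases by 1 each position. Each letter shifts forward by (position + 3), i.e. 3, 4, 5, … — the shift grows by one for each successive letter.
Undoing it on hbykyvjv: h−3=e, b−4=x, y−5=t, k−6=e, y−7=r, v−8=n, j−9=a, v−10=l.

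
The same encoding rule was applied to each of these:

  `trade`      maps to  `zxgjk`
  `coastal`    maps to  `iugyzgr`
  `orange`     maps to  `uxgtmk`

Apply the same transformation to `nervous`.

tkxbuay

Compare letters: t→z is +6, r→x is +6, a→g is +6 — a constant shift. It's a constant shift of +6 (ROT6).
For nervous: n+6=t, e+6=k, r+6=x, v+6=b, o+6=u, u+6=a, s+6=y.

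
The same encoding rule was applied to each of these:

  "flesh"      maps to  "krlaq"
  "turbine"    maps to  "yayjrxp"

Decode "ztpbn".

unite

In flesh: f→k is +5, l→r is +6, e→l is +7, s→a is +8 — the shift increases by 1 each position. The shift increases by 1 at each position, starting from +5: 5, 6, 7, ….
Decoding ztpbn: z−5=u, t−6=n, p−7=i, b−8=t, n−9=e.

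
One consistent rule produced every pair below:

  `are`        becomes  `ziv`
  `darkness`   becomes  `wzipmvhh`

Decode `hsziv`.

Each letter is replaced by its mirror in the alphabet: a↔z, b↔y, c↔x, and so on (the Atbash cipher).
Reversing it on hsziv: h↔s, s↔h, z↔a, i↔r, v↔e.

share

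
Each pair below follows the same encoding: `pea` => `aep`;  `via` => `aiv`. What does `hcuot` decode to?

The output letters match the input read backwards: pea reversed is aep. The word is simply reversed.
Decoding hcuot: then reverse → touch.

touch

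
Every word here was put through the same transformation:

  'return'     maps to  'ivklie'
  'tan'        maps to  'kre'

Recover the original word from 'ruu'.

Compare letters: r→i is +17, e→v is +17, t→k is +17 — a constant shift. Each letter is shifted forward by 17 in the alphabet (a Caesar shift of +17).
Decoding ruu: r−17=a, u−17=d, u−17=d.

add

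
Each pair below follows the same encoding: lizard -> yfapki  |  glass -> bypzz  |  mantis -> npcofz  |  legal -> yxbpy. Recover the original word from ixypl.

delay

This is an affine cipher: with a=0,…,z=25, each position x becomes (15x+15) mod 26.
Decoding ixypl: i(8)→7·(8−15)≡3=d; x(23)→7·(23−15)≡4=e; y(24)→7·(24−15)≡11=l; p(15)→7·(15−15)≡0=a; l(11)→7·(11−15)≡24=y (all mod 26).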